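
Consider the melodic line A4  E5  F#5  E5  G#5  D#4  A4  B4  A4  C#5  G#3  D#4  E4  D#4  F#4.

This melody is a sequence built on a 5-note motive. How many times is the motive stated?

3

15 notes in groups of 5 gives 15/5 = 3 statements.
Starts: A4, D#4, G#3 — each down a 5th.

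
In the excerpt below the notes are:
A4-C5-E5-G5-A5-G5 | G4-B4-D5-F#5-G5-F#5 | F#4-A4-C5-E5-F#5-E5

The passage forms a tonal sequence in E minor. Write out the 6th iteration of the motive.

With a 6-note motive the entries are A4, G4, F#4, each down a 2nd from the previous.
Extending down a 2nd: E4 → D4 → C4.
So cell 6 is C4 E4 G4 B4 C5 B4.

C4 E4 G4 B4 C5 B4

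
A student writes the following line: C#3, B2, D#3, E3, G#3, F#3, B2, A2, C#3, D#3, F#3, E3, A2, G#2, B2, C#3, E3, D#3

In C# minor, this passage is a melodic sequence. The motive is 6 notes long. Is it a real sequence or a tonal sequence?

Every note is diatonic to C# minor.
Cell 1 has +1 semitones from note 3 to 4, but cell 2 has +2 — the interval quality changes while the contour stays the same, which is the hallmark of a tonal sequence.

tonal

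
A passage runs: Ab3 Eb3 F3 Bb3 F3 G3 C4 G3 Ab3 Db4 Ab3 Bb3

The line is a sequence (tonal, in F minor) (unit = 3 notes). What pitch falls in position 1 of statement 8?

The unit is 3 notes. Position-1 pitches of the 4 shown cells: Ab3, Bb3, C4, Db4.
Carrying that up a 2nd forward: Eb4 → F4 → G4 → Ab4.

Ab4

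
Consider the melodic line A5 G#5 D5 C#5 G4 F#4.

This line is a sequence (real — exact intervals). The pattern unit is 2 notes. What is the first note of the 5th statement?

With a 2-note motive the entries are A5, D5, G4, each down a 5th from the previous.
Extending the heads down a 5th: C4 → F3.

F3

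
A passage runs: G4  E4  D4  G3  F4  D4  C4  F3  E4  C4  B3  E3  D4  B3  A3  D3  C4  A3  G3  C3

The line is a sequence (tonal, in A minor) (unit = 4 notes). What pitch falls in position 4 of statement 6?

With 4-note cells, note 4 of each statement runs G3, F3, E3, D3, C3.
Each moves down a 2nd; the next is B2.

B2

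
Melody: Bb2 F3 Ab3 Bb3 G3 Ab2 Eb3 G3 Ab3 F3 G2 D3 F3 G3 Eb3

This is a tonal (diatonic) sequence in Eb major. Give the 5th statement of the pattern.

Eb2 Bb2 D3 Eb3 C3

The 5-note cells begin on Bb2, Ab2, G2 — each down a 2nd from the last.
Extending down a 2nd: F2 → Eb2.
From Eb2 the diatonic shape gives Eb2 Bb2 D3 Eb3 C3.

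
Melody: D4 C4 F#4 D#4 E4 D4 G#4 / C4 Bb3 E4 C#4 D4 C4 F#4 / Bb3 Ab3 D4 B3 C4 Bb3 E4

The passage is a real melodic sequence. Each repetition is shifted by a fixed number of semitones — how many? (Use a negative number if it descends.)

-2

Unit = 7 notes; the statements start on D4, C4, Bb3, moving down a 2nd each time.
D4→C4 is 60 − 62 = -2 semitones.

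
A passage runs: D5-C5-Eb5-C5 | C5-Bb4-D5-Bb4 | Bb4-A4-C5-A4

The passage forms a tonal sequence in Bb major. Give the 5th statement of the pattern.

The 4-note cells begin on D5, C5, Bb4 — each down a 2nd from the last.
Carrying on: A4 → G4.
From G4 the diatonic shape gives G4 F4 A4 F4.

G4 F4 A4 F4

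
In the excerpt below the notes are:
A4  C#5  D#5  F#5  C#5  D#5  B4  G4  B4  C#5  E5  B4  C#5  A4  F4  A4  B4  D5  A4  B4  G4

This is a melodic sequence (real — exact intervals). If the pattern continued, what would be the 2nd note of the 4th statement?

The unit is 7 notes. Position-2 pitches of the 3 shown cells: C#5, B4, A4.
One more down a 2nd gives G4.

G4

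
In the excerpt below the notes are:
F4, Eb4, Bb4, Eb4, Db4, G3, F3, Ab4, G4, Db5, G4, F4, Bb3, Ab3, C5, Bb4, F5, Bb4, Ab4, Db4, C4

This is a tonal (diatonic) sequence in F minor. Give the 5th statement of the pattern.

The 7-note cells begin on F4, Ab4, C5 — each up a 3rd from the last.
Carrying on: Eb5 → G5.
Statement 5 starts on G5 and keeps the same diatonic contour: G5 F5 C6 F5 Eb5 Ab4 G4.

G5 F5 C6 F5 Eb5 Ab4 G4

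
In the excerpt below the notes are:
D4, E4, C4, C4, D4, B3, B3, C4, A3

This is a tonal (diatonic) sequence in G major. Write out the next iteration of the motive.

A3 B3 G3

Taking 3-note groups, the heads are D4, C4, B3: the pattern moves down a 2nd.
Statement 4 starts on A3 and keeps the same diatonic contour: A3 B3 G3.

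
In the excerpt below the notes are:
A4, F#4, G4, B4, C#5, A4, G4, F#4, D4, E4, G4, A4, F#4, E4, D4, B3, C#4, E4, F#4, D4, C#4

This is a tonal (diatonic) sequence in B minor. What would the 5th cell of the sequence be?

G3 E3 F#3 A3 B3 G3 F#3

Taking 7-note groups, the heads are A4, F#4, D4: the pattern moves down a 3rd.
Continuing the starts: B3 → G3.
So cell 5 is G3 E3 F#3 A3 B3 G3 F#3.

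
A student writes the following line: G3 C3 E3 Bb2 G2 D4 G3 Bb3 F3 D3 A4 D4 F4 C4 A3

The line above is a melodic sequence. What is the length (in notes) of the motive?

5

There are 15 notes; a 5-note unit gives 3 cells:
G3 C3 E3 Bb2 G2 | D4 G3 Bb3 F3 D3 | A4 D4 F4 C4 A3
Every group is a transposition up a 5th of the one before; no shorter unit works.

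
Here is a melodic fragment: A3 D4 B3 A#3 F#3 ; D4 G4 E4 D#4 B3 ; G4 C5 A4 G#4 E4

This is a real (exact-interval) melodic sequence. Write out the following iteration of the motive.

Taking 5-note groups, the heads are A3, D4, G4: the pattern moves up a 4th.
Statement 4 starts on C5 and keeps the same exact contour: C5 F5 D5 C#5 A4.

C5 F5 D5 C#5 A4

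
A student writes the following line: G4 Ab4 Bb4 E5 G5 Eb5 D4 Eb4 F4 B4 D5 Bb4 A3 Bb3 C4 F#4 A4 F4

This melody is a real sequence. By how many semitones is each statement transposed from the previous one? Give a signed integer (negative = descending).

With a 6-note motive the entries are G4, D4, A3, each down a 4th from the previous.
G4→D4 is 62 − 67 = -5 semitones.

-5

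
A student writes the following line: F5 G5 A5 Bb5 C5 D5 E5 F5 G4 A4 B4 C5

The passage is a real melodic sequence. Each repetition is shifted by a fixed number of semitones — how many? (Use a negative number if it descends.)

With a 4-note motive the entries are F5, C5, G4, each down a 4th from the previous.
Counting half-steps from F5 to C5: -5.

-5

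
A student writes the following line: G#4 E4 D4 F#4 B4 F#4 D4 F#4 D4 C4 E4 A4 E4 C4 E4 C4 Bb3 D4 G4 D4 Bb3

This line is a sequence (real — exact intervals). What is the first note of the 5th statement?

C4

The 7-note cells begin on G#4, F#4, E4 — each down a 2nd from the last.
Continuing: D4 → C4. Statement 5 starts on C4.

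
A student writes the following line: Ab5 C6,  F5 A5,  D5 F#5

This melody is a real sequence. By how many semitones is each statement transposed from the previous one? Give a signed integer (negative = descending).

Taking 2-note groups, the heads are Ab5, F5, D5: the pattern moves down a 3rd.
Counting half-steps from Ab5 to F5: -3.

-3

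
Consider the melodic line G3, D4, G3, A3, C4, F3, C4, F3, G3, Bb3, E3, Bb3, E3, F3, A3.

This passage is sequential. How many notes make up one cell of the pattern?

Try groups of 5 (3 cells in 15 notes):
G3 D4 G3 A3 C4 | F3 C4 F3 G3 Bb3 | E3 Bb3 E3 F3 A3
Every group is a transposition down a 2nd of the one before; no shorter unit works.

5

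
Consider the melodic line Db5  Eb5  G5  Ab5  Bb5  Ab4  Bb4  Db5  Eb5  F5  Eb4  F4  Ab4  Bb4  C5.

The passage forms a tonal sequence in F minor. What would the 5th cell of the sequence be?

F3 G3 Bb3 C4 Db4

Unit = 5 notes; the statements start on Db5, Ab4, Eb4, moving down a 4th each time.
Continuing the starts: Bb3 → F3.
So cell 5 is F3 G3 Bb3 C4 Db4.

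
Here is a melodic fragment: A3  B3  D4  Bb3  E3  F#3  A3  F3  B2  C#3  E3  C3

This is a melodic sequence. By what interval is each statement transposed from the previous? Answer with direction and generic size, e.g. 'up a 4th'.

down a 4th

With a 4-note motive the entries are A3, E3, B2, each down a 4th from the previous.
A3 to E3 is down a 4th.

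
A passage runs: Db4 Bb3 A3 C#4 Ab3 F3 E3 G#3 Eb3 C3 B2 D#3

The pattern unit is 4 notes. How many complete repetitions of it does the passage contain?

12 notes in groups of 4 gives 12/4 = 3 statements.
Starts: Db4, Ab3, Eb3 — each down a 4th.

3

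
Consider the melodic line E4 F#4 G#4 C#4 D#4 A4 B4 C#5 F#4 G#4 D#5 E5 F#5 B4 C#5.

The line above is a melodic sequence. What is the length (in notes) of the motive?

15 notes total. Splitting into 3 groups of 5:
E4 F#4 G#4 C#4 D#4 | A4 B4 C#5 F#4 G#4 | D#5 E5 F#5 B4 C#5
Every group is a transposition up a 4th of the one before; no shorter unit works.

5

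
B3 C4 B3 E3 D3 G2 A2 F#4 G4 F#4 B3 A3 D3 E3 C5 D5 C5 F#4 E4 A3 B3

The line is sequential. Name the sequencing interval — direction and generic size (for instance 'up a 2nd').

With a 7-note motive the entries are B3, F#4, C5, each up a 5th from the previous.
From B3 to F#4: up a 5th.

up a 5th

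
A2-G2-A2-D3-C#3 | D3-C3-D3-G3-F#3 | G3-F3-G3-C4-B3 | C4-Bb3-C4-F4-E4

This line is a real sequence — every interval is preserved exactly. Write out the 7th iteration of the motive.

Eb5 Db5 Eb5 Ab5 G5

With a 5-note motive the entries are A2, D3, G3, C4, each up a 4th from the previous.
Carrying on: F4 → Bb4 → Eb5.
From Eb5 the exact shape gives Eb5 Db5 Eb5 Ab5 G5.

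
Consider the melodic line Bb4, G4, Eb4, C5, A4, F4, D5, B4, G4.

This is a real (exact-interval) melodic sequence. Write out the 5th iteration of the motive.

F#5 D#5 B4

Taking 3-note groups, the heads are Bb4, C5, D5: the pattern moves up a 2nd.
Continuing the starts: E5 → F#5.
Statement 5 starts on F#5 and keeps the same exact contour: F#5 D#5 B4.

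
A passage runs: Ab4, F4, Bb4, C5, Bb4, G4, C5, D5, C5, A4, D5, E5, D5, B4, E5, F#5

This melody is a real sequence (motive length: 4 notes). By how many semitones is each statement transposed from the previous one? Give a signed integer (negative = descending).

2

With a 4-note motive the entries are Ab4, Bb4, C5, D5, each up a 2nd from the previous.
Ab4→Bb4 is 70 − 68 = 2 semitones.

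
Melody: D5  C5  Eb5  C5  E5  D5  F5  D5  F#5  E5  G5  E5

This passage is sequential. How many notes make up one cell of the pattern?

4

Try groups of 4 (3 cells in 12 notes):
D5 C5 Eb5 C5 | E5 D5 F5 D5 | F#5 E5 G5 E5
That's a consistent up a 2nd shift per cell, and no other grouping gives one.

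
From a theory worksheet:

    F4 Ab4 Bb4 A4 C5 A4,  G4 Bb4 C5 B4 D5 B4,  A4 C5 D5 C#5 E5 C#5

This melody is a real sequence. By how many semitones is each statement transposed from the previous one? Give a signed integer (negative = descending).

2

Taking 6-note groups, the heads are F4, G4, A4: the pattern moves up a 2nd.
Counting half-steps from F4 to G4: 2.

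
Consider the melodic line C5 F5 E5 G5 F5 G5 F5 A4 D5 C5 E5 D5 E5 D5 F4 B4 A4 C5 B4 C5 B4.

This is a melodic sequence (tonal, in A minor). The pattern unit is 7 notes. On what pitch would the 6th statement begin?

Taking 7-note groups, the heads are C5, A4, F4: the pattern moves down a 3rd.
Continuing: D4 → B3 → G3. Statement 6 starts on G3.

G3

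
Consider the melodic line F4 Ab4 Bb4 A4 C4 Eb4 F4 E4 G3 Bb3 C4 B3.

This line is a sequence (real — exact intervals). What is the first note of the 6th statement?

E2

The 4-note cells begin on F4, C4, G3 — each down a 4th from the last.
Continuing: D3 → A2 → E2. Statement 6 starts on E2.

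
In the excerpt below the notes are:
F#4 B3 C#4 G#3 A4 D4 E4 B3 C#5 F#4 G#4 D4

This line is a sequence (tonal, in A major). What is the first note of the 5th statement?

G#5

The 4-note cells begin on F#4, A4, C#5 — each up a 3rd from the last.
Continuing: E5 → G#5. Statement 5 starts on G#5.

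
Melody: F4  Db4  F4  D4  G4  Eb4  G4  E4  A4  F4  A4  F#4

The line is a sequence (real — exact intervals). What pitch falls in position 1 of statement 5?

Grouping in 4s, the 1st note of each cell is F4, G4, A4.
Extending up a 2nd: B4 → C#5.

C#5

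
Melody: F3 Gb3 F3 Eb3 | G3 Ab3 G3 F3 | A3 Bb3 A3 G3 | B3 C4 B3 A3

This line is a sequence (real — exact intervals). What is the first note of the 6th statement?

Taking 4-note groups, the heads are F3, G3, A3, B3: the pattern moves up a 2nd.
Continuing: C#4 → D#4. Statement 6 starts on D#4.

D#4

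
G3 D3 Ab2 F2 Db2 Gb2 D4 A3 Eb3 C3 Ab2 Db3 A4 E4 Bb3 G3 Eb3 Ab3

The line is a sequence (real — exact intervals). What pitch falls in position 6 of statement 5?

With 6-note cells, note 6 of each statement runs Gb2, Db3, Ab3.
Each moves up a 5th. Continuing: Eb4 → Bb4.

Bb4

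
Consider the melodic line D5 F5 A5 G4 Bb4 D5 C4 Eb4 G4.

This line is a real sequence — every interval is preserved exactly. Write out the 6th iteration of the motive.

Eb2 Gb2 Bb2

The 3-note cells begin on D5, G4, C4 — each down a 5th from the last.
Carrying on: F3 → Bb2 → Eb2.
So cell 6 is Eb2 Gb2 Bb2.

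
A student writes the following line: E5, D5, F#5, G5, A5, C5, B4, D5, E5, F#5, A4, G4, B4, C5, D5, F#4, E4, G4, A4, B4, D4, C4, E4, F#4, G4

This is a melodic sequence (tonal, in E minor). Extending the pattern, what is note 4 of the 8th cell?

G3

With 5-note cells, note 4 of each statement runs G5, E5, C5, A4, F#4.
Carrying that down a 3rd forward: D4 → B3 → G3.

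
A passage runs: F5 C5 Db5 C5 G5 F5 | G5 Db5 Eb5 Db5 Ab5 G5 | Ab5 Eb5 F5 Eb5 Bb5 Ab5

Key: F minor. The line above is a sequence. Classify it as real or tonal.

tonal

Every note is diatonic to F minor.
Cell 1 has -5 semitones from note 1 to 2, but cell 2 has -6 — the interval quality changes while the contour stays the same, which is the hallmark of a tonal sequence.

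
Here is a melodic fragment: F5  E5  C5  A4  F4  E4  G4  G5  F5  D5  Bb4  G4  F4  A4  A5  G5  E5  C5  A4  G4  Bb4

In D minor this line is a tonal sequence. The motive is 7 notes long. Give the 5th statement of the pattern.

C6 Bb5 G5 E5 C5 Bb4 D5

Unit = 7 notes; the statements start on F5, G5, A5, moving up a 2nd each time.
Carrying on: Bb5 → C6.
So cell 5 is C6 Bb5 G5 E5 C5 Bb4 D5.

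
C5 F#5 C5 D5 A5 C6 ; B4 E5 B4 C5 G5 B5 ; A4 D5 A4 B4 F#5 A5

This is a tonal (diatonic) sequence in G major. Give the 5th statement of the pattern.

F#4 B4 F#4 G4 D5 F#5

The 6-note cells begin on C5, B4, A4 — each down a 2nd from the last.
Carrying on: G4 → F#4.
From F#4 the diatonic shape gives F#4 B4 F#4 G4 D5 F#5.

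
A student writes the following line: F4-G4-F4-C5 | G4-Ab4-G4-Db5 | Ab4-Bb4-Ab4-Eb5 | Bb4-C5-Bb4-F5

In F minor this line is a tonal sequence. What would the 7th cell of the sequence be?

Taking 4-note groups, the heads are F4, G4, Ab4, Bb4: the pattern moves up a 2nd.
Continuing the starts: C5 → Db5 → Eb5.
From Eb5 the diatonic shape gives Eb5 F5 Eb5 Bb5.

Eb5 F5 Eb5 Bb5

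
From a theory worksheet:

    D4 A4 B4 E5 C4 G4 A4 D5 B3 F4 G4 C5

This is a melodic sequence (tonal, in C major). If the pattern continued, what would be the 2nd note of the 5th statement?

D4

The unit is 4 notes. Position-2 pitches of the 3 shown cells: A4, G4, F4.
Each moves down a 2nd. Continuing: E4 → D4.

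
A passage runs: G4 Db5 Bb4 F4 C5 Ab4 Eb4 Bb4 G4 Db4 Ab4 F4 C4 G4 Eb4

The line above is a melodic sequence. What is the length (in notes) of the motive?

There are 15 notes; a 3-note unit gives 5 cells:
G4 Db5 Bb4 | F4 C5 Ab4 | Eb4 Bb4 G4 | Db4 Ab4 F4 | C4 G4 Eb4
That's a consistent down a 2nd shift per cell, and no other grouping gives one.

3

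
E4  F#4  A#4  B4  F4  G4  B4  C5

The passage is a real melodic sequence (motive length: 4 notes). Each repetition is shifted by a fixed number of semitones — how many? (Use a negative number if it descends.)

1

With a 4-note motive the entries are E4, F4, each up a 2nd from the previous.
E4 to F4 spans +1 semitones.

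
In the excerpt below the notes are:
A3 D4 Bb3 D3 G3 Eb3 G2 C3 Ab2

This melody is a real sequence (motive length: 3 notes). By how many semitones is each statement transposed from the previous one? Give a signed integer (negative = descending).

The 3-note cells begin on A3, D3, G2 — each down a 5th from the last.
A3 to D3 spans -7 semitones.

-7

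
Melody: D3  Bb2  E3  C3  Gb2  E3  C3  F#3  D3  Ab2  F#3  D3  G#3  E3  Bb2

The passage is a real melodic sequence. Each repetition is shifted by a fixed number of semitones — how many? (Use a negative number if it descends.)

2

Unit = 5 notes; the statements start on D3, E3, F#3, moving up a 2nd each time.
D3 to E3 spans +2 semitones.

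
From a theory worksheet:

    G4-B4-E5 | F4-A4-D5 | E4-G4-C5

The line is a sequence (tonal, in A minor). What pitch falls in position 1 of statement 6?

The unit is 3 notes. Position-1 pitches of the 3 shown cells: G4, F4, E4.
Carrying that down a 2nd forward: D4 → C4 → B3.

B3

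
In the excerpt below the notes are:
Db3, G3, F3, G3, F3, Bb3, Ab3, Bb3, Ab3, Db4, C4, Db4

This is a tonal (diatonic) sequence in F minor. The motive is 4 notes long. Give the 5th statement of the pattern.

Eb4 Ab4 G4 Ab4

With a 4-note motive the entries are Db3, F3, Ab3, each up a 3rd from the previous.
Continuing the starts: C4 → Eb4.
So cell 5 is Eb4 Ab4 G4 Ab4.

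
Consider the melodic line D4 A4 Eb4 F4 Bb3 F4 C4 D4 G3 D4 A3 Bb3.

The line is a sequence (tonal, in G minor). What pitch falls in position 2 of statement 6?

Eb3

The unit is 4 notes. Position-2 pitches of the 3 shown cells: A4, F4, D4.
Extending down a 3rd: Bb3 → G3 → Eb3.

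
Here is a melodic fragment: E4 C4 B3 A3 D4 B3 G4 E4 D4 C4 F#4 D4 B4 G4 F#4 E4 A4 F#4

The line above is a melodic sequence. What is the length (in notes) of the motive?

18 notes total. Splitting into 3 groups of 6:
E4 C4 B3 A3 D4 B3 | G4 E4 D4 C4 F#4 D4 | B4 G4 F#4 E4 A4 F#4
Every group is a transposition up a 3rd of the one before; no shorter unit works.

6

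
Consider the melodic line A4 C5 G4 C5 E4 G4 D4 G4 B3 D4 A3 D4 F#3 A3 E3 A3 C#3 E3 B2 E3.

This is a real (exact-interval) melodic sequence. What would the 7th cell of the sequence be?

D#2 F#2 C#2 F#2

With a 4-note motive the entries are A4, E4, B3, F#3, C#3, each down a 4th from the previous.
Extending down a 4th: G#2 → D#2.
From D#2 the exact shape gives D#2 F#2 C#2 F#2.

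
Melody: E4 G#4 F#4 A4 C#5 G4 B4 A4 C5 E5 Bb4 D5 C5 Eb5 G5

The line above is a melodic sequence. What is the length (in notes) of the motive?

5

15 notes total. Splitting into 3 groups of 5:
E4 G#4 F#4 A4 C#5 | G4 B4 A4 C5 E5 | Bb4 D5 C5 Eb5 G5
Each cell is the previous one up a 3rd — so the unit is 5 notes.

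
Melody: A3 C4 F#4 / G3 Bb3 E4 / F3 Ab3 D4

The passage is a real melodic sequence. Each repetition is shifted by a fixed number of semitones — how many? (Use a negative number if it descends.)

-2

The 3-note cells begin on A3, G3, F3 — each down a 2nd from the last.
A3→G3 is 55 − 57 = -2 semitones.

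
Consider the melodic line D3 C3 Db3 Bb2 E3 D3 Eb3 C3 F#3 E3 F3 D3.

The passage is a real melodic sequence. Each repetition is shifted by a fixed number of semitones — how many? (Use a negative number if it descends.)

The 4-note cells begin on D3, E3, F#3 — each up a 2nd from the last.
Counting half-steps from D3 to E3: 2.

2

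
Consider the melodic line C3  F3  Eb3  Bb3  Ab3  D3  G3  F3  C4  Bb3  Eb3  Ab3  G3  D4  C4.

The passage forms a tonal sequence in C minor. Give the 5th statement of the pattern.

G3 C4 Bb3 F4 Eb4

The 5-note cells begin on C3, D3, Eb3 — each up a 2nd from the last.
Carrying on: F3 → G3.
So cell 5 is G3 C4 Bb3 F4 Eb4.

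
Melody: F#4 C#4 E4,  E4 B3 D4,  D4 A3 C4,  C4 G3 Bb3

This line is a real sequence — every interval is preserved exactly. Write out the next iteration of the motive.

Bb3 F3 Ab3

With a 3-note motive the entries are F#4, E4, D4, C4, each down a 2nd from the previous.
So cell 5 is Bb3 F3 Ab3.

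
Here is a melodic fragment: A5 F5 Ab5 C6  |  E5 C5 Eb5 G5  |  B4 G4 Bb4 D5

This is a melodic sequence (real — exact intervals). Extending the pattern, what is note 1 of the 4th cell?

Grouping in 4s, the 1st note of each cell is A5, E5, B4.
From B4, down a 4th gives F#4.

F#4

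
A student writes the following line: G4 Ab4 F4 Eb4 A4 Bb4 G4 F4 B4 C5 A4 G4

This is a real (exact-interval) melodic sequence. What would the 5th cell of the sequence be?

D#5 E5 C#5 B4

With a 4-note motive the entries are G4, A4, B4, each up a 2nd from the previous.
Carrying on: C#5 → D#5.
Statement 5 starts on D#5 and keeps the same exact contour: D#5 E5 C#5 B4.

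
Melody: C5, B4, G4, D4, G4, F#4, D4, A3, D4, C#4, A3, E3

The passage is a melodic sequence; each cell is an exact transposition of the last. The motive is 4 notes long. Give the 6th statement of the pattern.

B2 A#2 F#2 C#2

Taking 4-note groups, the heads are C5, G4, D4: the pattern moves down a 4th.
Extending down a 4th: A3 → E3 → B2.
From B2 the exact shape gives B2 A#2 F#2 C#2.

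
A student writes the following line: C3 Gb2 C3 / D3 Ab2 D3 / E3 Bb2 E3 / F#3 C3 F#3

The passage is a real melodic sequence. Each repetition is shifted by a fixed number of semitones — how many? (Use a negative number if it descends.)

2

The 3-note cells begin on C3, D3, E3, F#3 — each up a 2nd from the last.
C3→D3 is 50 − 48 = 2 semitones.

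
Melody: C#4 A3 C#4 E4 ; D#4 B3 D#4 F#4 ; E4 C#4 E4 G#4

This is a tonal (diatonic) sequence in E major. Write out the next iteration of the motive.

F#4 D#4 F#4 A4

Unit = 4 notes; the statements start on C#4, D#4, E4, moving up a 2nd each time.
So cell 4 is F#4 D#4 F#4 A4.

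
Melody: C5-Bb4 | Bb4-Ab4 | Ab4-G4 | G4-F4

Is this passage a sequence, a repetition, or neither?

sequence

Each 2-note cell is the previous one transposed down a 2nd.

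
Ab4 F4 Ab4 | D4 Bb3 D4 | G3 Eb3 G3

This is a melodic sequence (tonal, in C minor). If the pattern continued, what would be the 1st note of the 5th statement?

F2

The unit is 3 notes. Position-1 pitches of the 3 shown cells: Ab4, D4, G3.
Carrying that down a 5th forward: C3 → F2.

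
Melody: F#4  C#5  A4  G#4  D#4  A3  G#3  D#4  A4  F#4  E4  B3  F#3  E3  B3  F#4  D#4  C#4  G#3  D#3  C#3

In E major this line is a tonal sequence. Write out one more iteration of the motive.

The 7-note cells begin on F#4, D#4, B3 — each down a 3rd from the last.
From G#3 the diatonic shape gives G#3 D#4 B3 A3 E3 B2 A2.

G#3 D#4 B3 A3 E3 B2 A2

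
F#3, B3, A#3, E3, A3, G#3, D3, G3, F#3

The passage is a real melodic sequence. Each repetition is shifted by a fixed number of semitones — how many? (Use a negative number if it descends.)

-2

With a 3-note motive the entries are F#3, E3, D3, each down a 2nd from the previous.
Counting half-steps from F#3 to E3: -2.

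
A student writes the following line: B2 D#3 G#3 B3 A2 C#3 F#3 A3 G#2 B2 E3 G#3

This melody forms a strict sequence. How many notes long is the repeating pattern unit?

There are 12 notes; a 4-note unit gives 3 cells:
B2 D#3 G#3 B3 | A2 C#3 F#3 A3 | G#2 B2 E3 G#3
Each cell is the previous one down a 2nd — so the unit is 4 notes.

4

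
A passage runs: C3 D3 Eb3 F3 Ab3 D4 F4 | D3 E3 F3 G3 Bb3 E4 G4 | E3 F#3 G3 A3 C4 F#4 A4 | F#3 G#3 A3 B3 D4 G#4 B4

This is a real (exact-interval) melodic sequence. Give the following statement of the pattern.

G#3 A#3 B3 C#4 E4 A#4 C#5

Unit = 7 notes; the statements start on C3, D3, E3, F#3, moving up a 2nd each time.
Statement 5 starts on G#3 and keeps the same exact contour: G#3 A#3 B3 C#4 E4 A#4 C#5.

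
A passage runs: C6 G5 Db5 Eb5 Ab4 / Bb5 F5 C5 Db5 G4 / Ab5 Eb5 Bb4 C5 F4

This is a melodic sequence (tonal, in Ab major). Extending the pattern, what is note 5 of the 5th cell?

With 5-note cells, note 5 of each statement runs Ab4, G4, F4.
Each moves down a 2nd. Continuing: Eb4 → Db4.

Db4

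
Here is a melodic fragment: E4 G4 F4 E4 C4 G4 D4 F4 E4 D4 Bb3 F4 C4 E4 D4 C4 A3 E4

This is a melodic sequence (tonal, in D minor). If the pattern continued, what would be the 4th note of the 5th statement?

Grouping in 6s, the 4th note of each cell is E4, D4, C4.
Each moves down a 2nd. Continuing: Bb3 → A3.

A3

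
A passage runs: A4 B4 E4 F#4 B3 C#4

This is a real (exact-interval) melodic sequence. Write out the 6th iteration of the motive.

Unit = 2 notes; the statements start on A4, E4, B3, moving down a 4th each time.
Continuing the starts: F#3 → C#3 → G#2.
Statement 6 starts on G#2 and keeps the same exact contour: G#2 A#2.

G#2 A#2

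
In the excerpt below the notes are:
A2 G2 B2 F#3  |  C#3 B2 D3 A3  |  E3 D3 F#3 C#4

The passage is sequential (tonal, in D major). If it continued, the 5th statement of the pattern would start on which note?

B3

Taking 4-note groups, the heads are A2, C#3, E3: the pattern moves up a 3rd.
Continuing: G3 → B3. Statement 5 starts on B3.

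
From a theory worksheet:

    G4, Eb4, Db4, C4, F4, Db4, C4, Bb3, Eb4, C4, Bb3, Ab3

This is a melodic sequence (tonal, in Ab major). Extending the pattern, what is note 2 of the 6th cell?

The unit is 4 notes. Position-2 pitches of the 3 shown cells: Eb4, Db4, C4.
Extending down a 2nd: Bb3 → Ab3 → G3.

G3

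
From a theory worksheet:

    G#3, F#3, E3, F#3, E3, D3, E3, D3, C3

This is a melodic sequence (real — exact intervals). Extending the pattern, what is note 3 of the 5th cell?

Ab2

The unit is 3 notes. Position-3 pitches of the 3 shown cells: E3, D3, C3.
Carrying that down a 2nd forward: Bb2 → Ab2.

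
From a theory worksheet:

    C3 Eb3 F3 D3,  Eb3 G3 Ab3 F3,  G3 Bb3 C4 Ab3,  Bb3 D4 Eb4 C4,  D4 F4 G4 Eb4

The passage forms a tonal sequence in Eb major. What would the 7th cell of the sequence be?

The 4-note cells begin on C3, Eb3, G3, Bb3, D4 — each up a 3rd from the last.
Extending up a 3rd: F4 → Ab4.
Statement 7 starts on Ab4 and keeps the same diatonic contour: Ab4 C5 D5 Bb4.

Ab4 C5 D5 Bb4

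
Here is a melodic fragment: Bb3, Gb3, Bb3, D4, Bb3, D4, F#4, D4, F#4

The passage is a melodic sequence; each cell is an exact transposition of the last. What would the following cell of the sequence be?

A#4 F#4 A#4

Taking 3-note groups, the heads are Bb3, D4, F#4: the pattern moves up a 3rd.
Statement 4 starts on A#4 and keeps the same exact contour: A#4 F#4 A#4.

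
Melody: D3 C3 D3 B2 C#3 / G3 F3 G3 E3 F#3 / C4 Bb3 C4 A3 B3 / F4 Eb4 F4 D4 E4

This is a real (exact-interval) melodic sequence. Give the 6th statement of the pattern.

Taking 5-note groups, the heads are D3, G3, C4, F4: the pattern moves up a 4th.
Carrying on: Bb4 → Eb5.
Statement 6 starts on Eb5 and keeps the same exact contour: Eb5 Db5 Eb5 C5 D5.

Eb5 Db5 Eb5 C5 D5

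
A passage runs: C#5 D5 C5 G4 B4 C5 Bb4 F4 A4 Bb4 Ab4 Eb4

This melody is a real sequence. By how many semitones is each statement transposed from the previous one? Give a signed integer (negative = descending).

-2

Taking 4-note groups, the heads are C#5, B4, A4: the pattern moves down a 2nd.
C#5→B4 is 71 − 73 = -2 semitones.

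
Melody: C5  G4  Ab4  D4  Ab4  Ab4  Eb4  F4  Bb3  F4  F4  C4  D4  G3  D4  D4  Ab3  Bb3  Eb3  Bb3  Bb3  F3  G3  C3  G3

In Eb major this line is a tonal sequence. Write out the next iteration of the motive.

G3 D3 Eb3 Ab2 Eb3

The 5-note cells begin on C5, Ab4, F4, D4, Bb3 — each down a 3rd from the last.
So cell 6 is G3 D3 Eb3 Ab2 Eb3.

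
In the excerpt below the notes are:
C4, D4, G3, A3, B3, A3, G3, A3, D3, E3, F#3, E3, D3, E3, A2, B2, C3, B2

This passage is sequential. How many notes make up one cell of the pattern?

18 notes total. Splitting into 3 groups of 6:
C4 D4 G3 A3 B3 A3 | G3 A3 D3 E3 F#3 E3 | D3 E3 A2 B2 C3 B2
Each cell is the previous one down a 4th — so the unit is 6 notes.

6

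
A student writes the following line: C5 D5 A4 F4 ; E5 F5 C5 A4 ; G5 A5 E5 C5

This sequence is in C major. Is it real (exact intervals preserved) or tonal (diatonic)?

Every note is diatonic to C major.
Cell 1 has +2 semitones from note 1 to 2, but cell 2 has +1 — the interval quality changes while the contour stays the same, which is the hallmark of a tonal sequence.

tonal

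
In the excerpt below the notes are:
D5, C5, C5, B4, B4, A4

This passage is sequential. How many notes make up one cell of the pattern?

2

There are 6 notes; a 2-note unit gives 3 cells:
D5 C5 | C5 B4 | B4 A4
Each cell is the previous one down a 2nd — so the unit is 2 notes.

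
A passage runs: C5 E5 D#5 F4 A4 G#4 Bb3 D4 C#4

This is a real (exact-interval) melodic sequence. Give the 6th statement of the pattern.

The 3-note cells begin on C5, F4, Bb3 — each down a 5th from the last.
Continuing the starts: Eb3 → Ab2 → Db2.
So cell 6 is Db2 F2 E2.

Db2 F2 E2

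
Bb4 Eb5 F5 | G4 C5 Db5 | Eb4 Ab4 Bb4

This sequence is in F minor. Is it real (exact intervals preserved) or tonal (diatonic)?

tonal

Every note is diatonic to F minor.
Cell 1 has +2 semitones from note 2 to 3, but cell 2 has +1 — the interval quality changes while the contour stays the same, which is the hallmark of a tonal sequence.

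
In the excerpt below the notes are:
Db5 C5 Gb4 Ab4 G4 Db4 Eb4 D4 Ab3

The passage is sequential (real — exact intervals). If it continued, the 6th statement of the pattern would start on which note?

Taking 3-note groups, the heads are Db5, Ab4, Eb4: the pattern moves down a 4th.
Extending the heads down a 4th: Bb3 → F3 → C3.

C3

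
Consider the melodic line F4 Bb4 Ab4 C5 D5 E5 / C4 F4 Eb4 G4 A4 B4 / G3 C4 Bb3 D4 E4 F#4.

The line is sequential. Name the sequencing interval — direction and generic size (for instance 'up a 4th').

down a 4th

The 6-note cells begin on F4, C4, G3 — each down a 4th from the last.
From F4 to C4: down a 4th.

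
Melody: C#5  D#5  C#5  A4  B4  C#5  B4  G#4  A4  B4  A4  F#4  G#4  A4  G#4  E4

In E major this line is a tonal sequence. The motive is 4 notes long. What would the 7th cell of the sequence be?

Unit = 4 notes; the statements start on C#5, B4, A4, G#4, moving down a 2nd each time.
Continuing the starts: F#4 → E4 → D#4.
So cell 7 is D#4 E4 D#4 B3.

D#4 E4 D#4 B3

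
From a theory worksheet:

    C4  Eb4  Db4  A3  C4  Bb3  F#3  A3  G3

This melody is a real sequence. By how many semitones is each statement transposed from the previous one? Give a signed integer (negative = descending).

The 3-note cells begin on C4, A3, F#3 — each down a 3rd from the last.
C4 to A3 spans -3 semitones.

-3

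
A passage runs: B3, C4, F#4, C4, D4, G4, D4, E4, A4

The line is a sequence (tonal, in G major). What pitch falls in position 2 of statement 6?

With 3-note cells, note 2 of each statement runs C4, D4, E4.
Each moves up a 2nd. Continuing: F#4 → G4 → A4.

A4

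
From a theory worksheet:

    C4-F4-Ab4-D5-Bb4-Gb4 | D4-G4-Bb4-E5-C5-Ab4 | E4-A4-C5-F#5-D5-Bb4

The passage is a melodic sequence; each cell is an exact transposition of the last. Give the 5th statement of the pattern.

G#4 C#5 E5 A#5 F#5 D5

Taking 6-note groups, the heads are C4, D4, E4: the pattern moves up a 2nd.
Continuing the starts: F#4 → G#4.
From G#4 the exact shape gives G#4 C#5 E5 A#5 F#5 D5.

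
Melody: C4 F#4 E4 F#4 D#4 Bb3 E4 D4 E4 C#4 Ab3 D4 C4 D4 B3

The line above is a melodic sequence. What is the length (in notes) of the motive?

There are 15 notes; a 5-note unit gives 3 cells:
C4 F#4 E4 F#4 D#4 | Bb3 E4 D4 E4 C#4 | Ab3 D4 C4 D4 B3
Each cell is the previous one down a 2nd — so the unit is 5 notes.

5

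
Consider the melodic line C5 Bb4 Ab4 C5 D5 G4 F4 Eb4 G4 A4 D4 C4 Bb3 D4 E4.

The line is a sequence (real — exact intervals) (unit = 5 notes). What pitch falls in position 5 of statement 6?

The unit is 5 notes. Position-5 pitches of the 3 shown cells: D5, A4, E4.
Carrying that down a 4th forward: B3 → F#3 → C#3.

C#3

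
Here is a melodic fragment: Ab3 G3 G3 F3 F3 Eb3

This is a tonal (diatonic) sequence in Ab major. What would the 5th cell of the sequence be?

The 2-note cells begin on Ab3, G3, F3 — each down a 2nd from the last.
Continuing the starts: Eb3 → Db3.
Statement 5 starts on Db3 and keeps the same diatonic contour: Db3 C3.

Db3 C3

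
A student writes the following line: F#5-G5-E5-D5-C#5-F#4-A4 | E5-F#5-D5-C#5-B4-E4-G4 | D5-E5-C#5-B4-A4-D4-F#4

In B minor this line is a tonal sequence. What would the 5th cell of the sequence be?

B4 C#5 A4 G4 F#4 B3 D4

Unit = 7 notes; the statements start on F#5, E5, D5, moving down a 2nd each time.
Continuing the starts: C#5 → B4.
So cell 5 is B4 C#5 A4 G4 F#4 B3 D4.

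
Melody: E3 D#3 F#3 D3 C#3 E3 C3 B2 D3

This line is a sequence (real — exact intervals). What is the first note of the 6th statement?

With a 3-note motive the entries are E3, D3, C3, each down a 2nd from the previous.
Continuing: Bb2 → Ab2 → Gb2. Statement 6 starts on Gb2.

Gb2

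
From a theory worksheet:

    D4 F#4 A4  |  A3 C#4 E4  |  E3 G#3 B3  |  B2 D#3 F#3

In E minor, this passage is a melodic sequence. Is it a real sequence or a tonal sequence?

real

Each cell has the same semitone pattern (4, 3) — intervals are preserved exactly.
And C#4 lies outside E minor, so the sequence is real rather than tonal.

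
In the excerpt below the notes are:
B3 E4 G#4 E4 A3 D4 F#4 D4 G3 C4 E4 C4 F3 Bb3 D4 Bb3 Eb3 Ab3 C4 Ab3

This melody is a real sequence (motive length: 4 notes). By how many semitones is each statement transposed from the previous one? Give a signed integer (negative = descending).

-2

The 4-note cells begin on B3, A3, G3, F3, Eb3 — each down a 2nd from the last.
B3 to A3 spans -2 semitones.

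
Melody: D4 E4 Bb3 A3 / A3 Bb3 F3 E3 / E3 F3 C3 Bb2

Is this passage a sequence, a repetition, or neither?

Each 4-note cell is the previous one transposed down a 4th.

sequence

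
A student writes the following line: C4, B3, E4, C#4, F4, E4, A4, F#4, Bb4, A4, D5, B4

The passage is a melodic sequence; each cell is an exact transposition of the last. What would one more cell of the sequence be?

Eb5 D5 G5 E5

With a 4-note motive the entries are C4, F4, Bb4, each up a 4th from the previous.
Statement 4 starts on Eb5 and keeps the same exact contour: Eb5 D5 G5 E5.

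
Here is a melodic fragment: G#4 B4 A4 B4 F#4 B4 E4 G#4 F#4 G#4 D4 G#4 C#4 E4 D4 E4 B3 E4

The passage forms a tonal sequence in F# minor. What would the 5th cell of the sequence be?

F#3 A3 G#3 A3 E3 A3

With a 6-note motive the entries are G#4, E4, C#4, each down a 3rd from the previous.
Carrying on: A3 → F#3.
Statement 5 starts on F#3 and keeps the same diatonic contour: F#3 A3 G#3 A3 E3 A3.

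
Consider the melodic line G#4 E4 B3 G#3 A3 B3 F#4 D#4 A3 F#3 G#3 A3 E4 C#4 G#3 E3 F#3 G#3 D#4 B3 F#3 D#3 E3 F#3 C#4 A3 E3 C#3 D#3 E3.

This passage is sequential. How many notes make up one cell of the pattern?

There are 30 notes; a 6-note unit gives 5 cells:
G#4 E4 B3 G#3 A3 B3 | F#4 D#4 A3 F#3 G#3 A3 | E4 C#4 G#3 E3 F#3 G#3 | D#4 B3 F#3 D#3 E3 F#3 | C#4 A3 E3 C#3 D#3 E3
Each cell is the previous one down a 2nd — so the unit is 6 notes.

6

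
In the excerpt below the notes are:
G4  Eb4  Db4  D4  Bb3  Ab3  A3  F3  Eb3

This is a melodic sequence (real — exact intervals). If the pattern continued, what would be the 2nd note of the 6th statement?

Grouping in 3s, the 2nd note of each cell is Eb4, Bb3, F3.
Carrying that down a 4th forward: C3 → G2 → D2.

D2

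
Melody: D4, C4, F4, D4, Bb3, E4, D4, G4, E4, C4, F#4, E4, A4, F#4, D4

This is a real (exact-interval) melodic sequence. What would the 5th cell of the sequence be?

With a 5-note motive the entries are D4, E4, F#4, each up a 2nd from the previous.
Extending up a 2nd: G#4 → A#4.
From A#4 the exact shape gives A#4 G#4 C#5 A#4 F#4.

A#4 G#4 C#5 A#4 F#4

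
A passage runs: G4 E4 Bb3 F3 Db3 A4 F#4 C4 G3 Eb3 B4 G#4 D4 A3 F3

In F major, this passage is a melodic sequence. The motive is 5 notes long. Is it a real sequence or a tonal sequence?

real

Each cell has the same semitone pattern (-3, -6, -5, -4) — intervals are preserved exactly.
And Db3 lies outside F major, so the sequence is real rather than tonal.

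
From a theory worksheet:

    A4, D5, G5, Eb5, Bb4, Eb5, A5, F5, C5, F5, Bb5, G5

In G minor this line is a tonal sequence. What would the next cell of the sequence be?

D5 G5 C6 A5

The 4-note cells begin on A4, Bb4, C5 — each up a 2nd from the last.
Statement 4 starts on D5 and keeps the same diatonic contour: D5 G5 C6 A5.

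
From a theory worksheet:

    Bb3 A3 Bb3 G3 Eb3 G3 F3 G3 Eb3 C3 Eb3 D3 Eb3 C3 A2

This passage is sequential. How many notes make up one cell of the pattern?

There are 15 notes; a 5-note unit gives 3 cells:
Bb3 A3 Bb3 G3 Eb3 | G3 F3 G3 Eb3 C3 | Eb3 D3 Eb3 C3 A2
That's a consistent down a 3rd shift per cell, and no other grouping gives one.

5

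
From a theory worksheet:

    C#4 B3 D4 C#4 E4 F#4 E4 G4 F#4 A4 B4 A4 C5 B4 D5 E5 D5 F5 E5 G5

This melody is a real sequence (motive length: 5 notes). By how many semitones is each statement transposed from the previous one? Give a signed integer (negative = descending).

5

With a 5-note motive the entries are C#4, F#4, B4, E5, each up a 4th from the previous.
C#4 to F#4 spans +5 semitones.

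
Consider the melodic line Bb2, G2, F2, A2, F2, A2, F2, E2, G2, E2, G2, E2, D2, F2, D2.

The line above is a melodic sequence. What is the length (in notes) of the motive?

5

There are 15 notes; a 5-note unit gives 3 cells:
Bb2 G2 F2 A2 F2 | A2 F2 E2 G2 E2 | G2 E2 D2 F2 D2
Every group is a transposition down a 2nd of the one before; no shorter unit works.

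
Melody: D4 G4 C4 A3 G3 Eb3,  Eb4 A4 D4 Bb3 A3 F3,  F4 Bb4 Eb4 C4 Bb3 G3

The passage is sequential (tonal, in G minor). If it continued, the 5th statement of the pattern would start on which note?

The 6-note cells begin on D4, Eb4, F4 — each up a 2nd from the last.
Continuing: G4 → A4. Statement 5 starts on A4.

A4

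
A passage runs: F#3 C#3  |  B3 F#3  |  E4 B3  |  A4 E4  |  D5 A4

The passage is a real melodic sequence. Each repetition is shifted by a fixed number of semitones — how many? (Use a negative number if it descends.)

With a 2-note motive the entries are F#3, B3, E4, A4, D5, each up a 4th from the previous.
F#3 to B3 spans +5 semitones.

5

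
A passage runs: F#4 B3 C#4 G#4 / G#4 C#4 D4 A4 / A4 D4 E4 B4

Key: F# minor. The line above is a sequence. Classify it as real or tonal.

tonal

Every note is diatonic to F# minor.
Cell 1 has +2 semitones from note 2 to 3, but cell 2 has +1 — the interval quality changes while the contour stays the same, which is the hallmark of a tonal sequence.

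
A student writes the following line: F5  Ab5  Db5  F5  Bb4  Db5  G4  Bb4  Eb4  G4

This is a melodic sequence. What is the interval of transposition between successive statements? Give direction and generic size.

down a 3rd

The 2-note cells begin on F5, Db5, Bb4, G4, Eb4 — each down a 3rd from the last.
F5 to Db5 is down a 3rd.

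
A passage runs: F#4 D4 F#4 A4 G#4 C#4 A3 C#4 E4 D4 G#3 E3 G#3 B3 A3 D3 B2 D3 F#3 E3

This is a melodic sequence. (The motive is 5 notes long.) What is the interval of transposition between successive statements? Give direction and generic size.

Unit = 5 notes; the statements start on F#4, C#4, G#3, D3, moving down a 4th each time.
F#4 to C#4 is down a 4th.

down a 4th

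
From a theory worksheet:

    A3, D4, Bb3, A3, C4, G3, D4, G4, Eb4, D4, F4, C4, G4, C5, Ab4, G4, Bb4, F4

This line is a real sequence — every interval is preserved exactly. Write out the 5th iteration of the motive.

The 6-note cells begin on A3, D4, G4 — each up a 4th from the last.
Continuing the starts: C5 → F5.
Statement 5 starts on F5 and keeps the same exact contour: F5 Bb5 Gb5 F5 Ab5 Eb5.

F5 Bb5 Gb5 F5 Ab5 Eb5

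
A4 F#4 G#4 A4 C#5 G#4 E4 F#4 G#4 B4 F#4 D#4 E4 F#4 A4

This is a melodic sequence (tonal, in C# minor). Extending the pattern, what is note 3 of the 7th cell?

A3

With 5-note cells, note 3 of each statement runs G#4, F#4, E4.
Carrying that down a 2nd forward: D#4 → C#4 → B3 → A3.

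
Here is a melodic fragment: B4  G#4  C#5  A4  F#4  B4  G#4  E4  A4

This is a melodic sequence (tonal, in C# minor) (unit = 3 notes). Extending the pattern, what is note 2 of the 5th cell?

With 3-note cells, note 2 of each statement runs G#4, F#4, E4.
Each moves down a 2nd. Continuing: D#4 → C#4.

C#4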